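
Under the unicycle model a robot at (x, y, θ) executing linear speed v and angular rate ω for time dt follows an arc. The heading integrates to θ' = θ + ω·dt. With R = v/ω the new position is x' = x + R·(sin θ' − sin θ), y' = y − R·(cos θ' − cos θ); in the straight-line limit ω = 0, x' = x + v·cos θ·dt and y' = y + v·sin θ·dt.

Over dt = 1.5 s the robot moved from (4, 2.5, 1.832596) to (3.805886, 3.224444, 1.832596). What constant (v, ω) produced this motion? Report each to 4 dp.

Δθ = 1.832596 − 1.832596 = 0.000000
ω = Δθ/dt = 0.000000/1.5 = 0.0000
ω = 0 → v = (Δx·cos θ + Δy·sin θ)/dt = 0.5000

v = 0.5000, ω = 0.0000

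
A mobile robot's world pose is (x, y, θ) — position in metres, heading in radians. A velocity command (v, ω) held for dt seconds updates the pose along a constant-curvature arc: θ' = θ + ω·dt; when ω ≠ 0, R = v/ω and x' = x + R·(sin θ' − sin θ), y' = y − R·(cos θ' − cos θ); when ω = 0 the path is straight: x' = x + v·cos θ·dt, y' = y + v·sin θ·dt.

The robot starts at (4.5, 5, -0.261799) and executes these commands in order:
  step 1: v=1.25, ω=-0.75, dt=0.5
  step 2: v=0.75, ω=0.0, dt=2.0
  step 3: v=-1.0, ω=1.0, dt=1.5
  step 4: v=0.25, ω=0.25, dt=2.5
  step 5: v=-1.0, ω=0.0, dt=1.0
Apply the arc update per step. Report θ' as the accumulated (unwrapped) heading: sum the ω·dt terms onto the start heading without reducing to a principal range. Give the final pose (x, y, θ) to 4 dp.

step 1: θ'=-0.6368 (R=-1.6667) → pose (5.0597, 4.7301, -0.6368)
step 2: θ'=-0.6368 (straight) → pose (6.2657, 3.8382, -0.6368)
step 3: θ'=0.8632 (R=-1.0000) → pose (4.9111, 3.6842, 0.8632)
step 4: θ'=1.4882 (R=1.0000) → pose (5.1478, 4.2517, 1.4882)
step 5: θ'=1.4882 (straight) → pose (5.0653, 3.2551, 1.4882)

(5.0653, 3.2551, 1.4882)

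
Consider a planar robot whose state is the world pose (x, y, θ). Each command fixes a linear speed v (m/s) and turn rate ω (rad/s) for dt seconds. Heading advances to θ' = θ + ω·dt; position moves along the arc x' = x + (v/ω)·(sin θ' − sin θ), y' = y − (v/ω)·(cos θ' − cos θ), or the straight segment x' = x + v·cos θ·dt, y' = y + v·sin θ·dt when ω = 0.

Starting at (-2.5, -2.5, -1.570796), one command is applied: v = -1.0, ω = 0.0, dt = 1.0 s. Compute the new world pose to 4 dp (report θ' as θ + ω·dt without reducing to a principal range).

θ' = -1.5708 + 0.0·1.0 = -1.5708
ω = 0 → straight: x' = -2.5 + -1.0·cos(-1.5708)·1.0 = -2.5000
y' = -2.5 + -1.0·sin(-1.5708)·1.0 = -1.5000

(-2.5000, -1.5000, -1.5708)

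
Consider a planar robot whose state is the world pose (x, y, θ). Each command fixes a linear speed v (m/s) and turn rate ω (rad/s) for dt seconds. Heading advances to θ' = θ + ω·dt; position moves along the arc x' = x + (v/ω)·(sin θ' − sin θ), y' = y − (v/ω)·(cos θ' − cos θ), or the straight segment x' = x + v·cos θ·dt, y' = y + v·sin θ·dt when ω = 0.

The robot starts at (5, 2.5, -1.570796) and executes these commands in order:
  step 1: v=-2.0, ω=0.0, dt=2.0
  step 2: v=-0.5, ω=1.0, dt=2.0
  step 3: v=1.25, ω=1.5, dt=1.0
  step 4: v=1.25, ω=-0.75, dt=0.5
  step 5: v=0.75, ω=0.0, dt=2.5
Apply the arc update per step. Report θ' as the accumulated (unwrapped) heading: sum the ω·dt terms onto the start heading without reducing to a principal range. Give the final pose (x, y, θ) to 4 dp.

(4.6509, 10.4917, 1.5542)

step 1: θ'=-1.5708 (straight) → pose (5.0000, 6.5000, -1.5708)
step 2: θ'=0.4292 (R=-0.5000) → pose (4.2919, 6.9546, 0.4292)
step 3: θ'=1.9292 (R=0.8333) → pose (4.7255, 8.0047, 1.9292)
step 4: θ'=1.5542 (R=-1.6667) → pose (4.6198, 8.6170, 1.5542)
step 5: θ'=1.5542 (straight) → pose (4.6509, 10.4917, 1.5542)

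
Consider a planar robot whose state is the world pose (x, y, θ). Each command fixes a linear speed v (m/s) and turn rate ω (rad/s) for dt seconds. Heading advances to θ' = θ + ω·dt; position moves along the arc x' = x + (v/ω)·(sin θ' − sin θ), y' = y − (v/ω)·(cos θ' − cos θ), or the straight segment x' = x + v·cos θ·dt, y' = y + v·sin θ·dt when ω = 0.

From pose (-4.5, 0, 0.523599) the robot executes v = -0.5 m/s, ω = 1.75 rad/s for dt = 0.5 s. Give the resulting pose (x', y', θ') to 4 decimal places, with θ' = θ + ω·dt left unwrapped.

(-4.6386, -0.1985, 1.3986)

θ' = 0.5236 + 1.75·0.5 = 1.3986
R = v/ω = -0.5/1.75 = -0.2857
x' = -4.5 + -0.2857·(sin 1.3986 − sin 0.5236) = -4.6386
y' = 0 − -0.2857·(cos 1.3986 − cos 0.5236) = -0.1985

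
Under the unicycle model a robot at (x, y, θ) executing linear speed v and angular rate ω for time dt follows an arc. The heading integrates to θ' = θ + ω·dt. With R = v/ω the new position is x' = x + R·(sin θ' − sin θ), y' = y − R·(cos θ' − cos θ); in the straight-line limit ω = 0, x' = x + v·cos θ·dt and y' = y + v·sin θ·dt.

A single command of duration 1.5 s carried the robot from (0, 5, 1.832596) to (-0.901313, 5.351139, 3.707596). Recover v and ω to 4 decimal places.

Δθ = 3.707596 − 1.832596 = 1.875000
ω = Δθ/dt = 1.875000/1.5 = 1.2500
R = Δx/(sin θ' − sin θ) = 0.6000
v = R·ω = 0.6000·1.2500 = 0.7500

v = 0.7500, ω = 1.2500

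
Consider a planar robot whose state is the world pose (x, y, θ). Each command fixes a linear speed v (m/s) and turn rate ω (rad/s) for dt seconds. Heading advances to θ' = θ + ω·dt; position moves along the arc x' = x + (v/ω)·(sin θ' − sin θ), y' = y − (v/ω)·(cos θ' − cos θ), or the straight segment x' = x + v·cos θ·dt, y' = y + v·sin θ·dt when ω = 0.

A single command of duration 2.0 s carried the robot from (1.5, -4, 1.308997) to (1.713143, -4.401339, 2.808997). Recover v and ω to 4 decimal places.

v = -0.2500, ω = 0.7500

Δθ = 2.808997 − 1.308997 = 1.500000
ω = Δθ/dt = 1.500000/2.0 = 0.7500
R = −Δy/(cos θ' − cos θ) = -0.3333
v = R·ω = -0.3333·0.7500 = -0.2500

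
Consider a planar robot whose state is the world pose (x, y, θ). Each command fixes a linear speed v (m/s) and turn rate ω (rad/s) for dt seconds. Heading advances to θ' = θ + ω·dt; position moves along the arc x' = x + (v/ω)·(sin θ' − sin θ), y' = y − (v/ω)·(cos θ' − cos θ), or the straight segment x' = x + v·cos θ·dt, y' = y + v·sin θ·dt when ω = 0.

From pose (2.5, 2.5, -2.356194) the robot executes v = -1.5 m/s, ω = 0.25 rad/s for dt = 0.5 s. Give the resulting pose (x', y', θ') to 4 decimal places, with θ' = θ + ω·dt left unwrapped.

(2.9958, 3.0621, -2.2312)

θ' = -2.3562 + 0.25·0.5 = -2.2312
R = v/ω = -1.5/0.25 = -6.0000
x' = 2.5 + -6.0000·(sin -2.2312 − sin -2.3562) = 2.9958
y' = 2.5 − -6.0000·(cos -2.2312 − cos -2.3562) = 3.0621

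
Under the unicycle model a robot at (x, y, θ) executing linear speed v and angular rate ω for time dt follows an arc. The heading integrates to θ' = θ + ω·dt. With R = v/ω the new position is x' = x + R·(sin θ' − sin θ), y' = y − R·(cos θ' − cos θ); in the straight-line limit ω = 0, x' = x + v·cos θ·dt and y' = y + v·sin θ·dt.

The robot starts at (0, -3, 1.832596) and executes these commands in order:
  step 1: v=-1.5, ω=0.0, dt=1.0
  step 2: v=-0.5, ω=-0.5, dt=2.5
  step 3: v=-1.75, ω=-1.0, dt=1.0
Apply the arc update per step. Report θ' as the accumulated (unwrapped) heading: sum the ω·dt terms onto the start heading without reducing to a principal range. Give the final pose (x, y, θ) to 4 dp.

step 1: θ'=1.8326 (straight) → pose (0.3882, -4.4489, 1.8326)
step 2: θ'=0.5826 (R=1.0000) → pose (-0.0275, -5.5427, 0.5826)
step 3: θ'=-0.4174 (R=1.7500) → pose (-1.6998, -5.6812, -0.4174)

(-1.6998, -5.6812, -0.4174)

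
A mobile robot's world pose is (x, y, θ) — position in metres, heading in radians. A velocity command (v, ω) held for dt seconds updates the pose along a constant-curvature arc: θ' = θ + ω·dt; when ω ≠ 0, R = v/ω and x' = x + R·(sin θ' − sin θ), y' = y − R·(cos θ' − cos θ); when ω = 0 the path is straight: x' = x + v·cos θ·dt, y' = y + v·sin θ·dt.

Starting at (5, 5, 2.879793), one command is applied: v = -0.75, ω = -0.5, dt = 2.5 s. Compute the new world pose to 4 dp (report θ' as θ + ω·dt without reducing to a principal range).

(6.1092, 3.6396, 1.6298)

θ' = 2.8798 + -0.5·2.5 = 1.6298
R = v/ω = -0.75/-0.5 = 1.5000
x' = 5 + 1.5000·(sin 1.6298 − sin 2.8798) = 6.1092
y' = 5 − 1.5000·(cos 1.6298 − cos 2.8798) = 3.6396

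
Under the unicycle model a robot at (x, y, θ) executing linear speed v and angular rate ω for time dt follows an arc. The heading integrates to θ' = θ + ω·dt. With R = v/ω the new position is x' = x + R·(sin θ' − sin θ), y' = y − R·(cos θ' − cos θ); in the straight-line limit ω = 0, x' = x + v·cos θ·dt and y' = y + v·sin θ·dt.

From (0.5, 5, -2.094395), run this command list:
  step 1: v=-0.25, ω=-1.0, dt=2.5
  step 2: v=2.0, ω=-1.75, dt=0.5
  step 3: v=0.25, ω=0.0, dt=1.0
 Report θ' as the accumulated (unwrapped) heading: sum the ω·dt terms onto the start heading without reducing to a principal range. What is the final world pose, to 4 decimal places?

step 1: θ'=-4.5944 (R=0.2500) → pose (0.9648, 4.9044, -4.5944)
step 2: θ'=-5.4694 (R=-1.1429) → pose (1.2689, 5.8238, -5.4694)
step 3: θ'=-5.4694 (straight) → pose (1.4406, 6.0055, -5.4694)

(1.4406, 6.0055, -5.4694)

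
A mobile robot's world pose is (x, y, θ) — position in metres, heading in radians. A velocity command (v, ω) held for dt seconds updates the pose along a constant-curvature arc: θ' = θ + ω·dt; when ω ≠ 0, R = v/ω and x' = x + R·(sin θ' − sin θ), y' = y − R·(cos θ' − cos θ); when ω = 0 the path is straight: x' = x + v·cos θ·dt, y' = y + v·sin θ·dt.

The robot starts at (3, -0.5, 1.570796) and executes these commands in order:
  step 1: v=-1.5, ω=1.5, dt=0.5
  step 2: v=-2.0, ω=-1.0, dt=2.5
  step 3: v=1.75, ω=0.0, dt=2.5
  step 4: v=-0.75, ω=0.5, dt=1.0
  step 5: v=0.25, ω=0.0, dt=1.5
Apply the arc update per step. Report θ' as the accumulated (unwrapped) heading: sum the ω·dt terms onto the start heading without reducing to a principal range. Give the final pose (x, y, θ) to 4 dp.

(5.3689, -5.2270, 0.3208)

step 1: θ'=2.3208 (R=-1.0000) → pose (3.2683, -1.1816, 2.3208)
step 2: θ'=-0.1792 (R=2.0000) → pose (1.4484, -4.5129, -0.1792)
step 3: θ'=-0.1792 (straight) → pose (5.7534, -5.2927, -0.1792)
step 4: θ'=0.3208 (R=-1.5000) → pose (5.0130, -5.3452, 0.3208)
step 5: θ'=0.3208 (straight) → pose (5.3689, -5.2270, 0.3208)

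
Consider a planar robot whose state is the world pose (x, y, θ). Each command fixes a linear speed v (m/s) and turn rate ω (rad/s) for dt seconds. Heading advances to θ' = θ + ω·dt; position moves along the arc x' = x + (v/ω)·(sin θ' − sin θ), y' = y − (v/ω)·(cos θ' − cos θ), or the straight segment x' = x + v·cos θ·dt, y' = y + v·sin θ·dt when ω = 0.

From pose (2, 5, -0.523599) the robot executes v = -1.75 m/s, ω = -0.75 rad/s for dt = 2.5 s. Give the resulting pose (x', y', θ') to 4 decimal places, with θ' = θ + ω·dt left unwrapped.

θ' = -0.5236 + -0.75·2.5 = -2.3986
R = v/ω = -1.75/-0.75 = 2.3333
x' = 2 + 2.3333·(sin -2.3986 − sin -0.5236) = 1.5882
y' = 5 − 2.3333·(cos -2.3986 − cos -0.5236) = 8.7391

(1.5882, 8.7391, -2.3986)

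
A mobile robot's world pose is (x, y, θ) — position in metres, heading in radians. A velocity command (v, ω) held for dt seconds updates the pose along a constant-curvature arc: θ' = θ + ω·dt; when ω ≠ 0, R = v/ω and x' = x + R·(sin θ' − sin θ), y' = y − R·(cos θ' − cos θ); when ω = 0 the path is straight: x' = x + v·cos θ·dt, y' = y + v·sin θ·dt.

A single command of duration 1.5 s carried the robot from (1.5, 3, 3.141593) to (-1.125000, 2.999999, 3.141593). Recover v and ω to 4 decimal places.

Δθ = 3.141593 − 3.141593 = 0.000000
ω = Δθ/dt = 0.000000/1.5 = 0.0000
ω = 0 → v = (Δx·cos θ + Δy·sin θ)/dt = 1.7500

v = 1.7500, ω = 0.0000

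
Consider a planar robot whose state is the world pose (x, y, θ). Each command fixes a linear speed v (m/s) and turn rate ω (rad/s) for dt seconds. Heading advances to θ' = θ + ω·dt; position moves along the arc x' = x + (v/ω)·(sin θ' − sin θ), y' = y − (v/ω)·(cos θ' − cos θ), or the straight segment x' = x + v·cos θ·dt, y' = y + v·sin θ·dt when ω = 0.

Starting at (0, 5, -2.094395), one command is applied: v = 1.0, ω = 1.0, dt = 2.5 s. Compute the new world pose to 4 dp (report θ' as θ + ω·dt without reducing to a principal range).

θ' = -2.0944 + 1.0·2.5 = 0.4056
R = v/ω = 1.0/1.0 = 1.0000
x' = 0 + 1.0000·(sin 0.4056 − sin -2.0944) = 1.2606
y' = 5 − 1.0000·(cos 0.4056 − cos -2.0944) = 3.5811

(1.2606, 3.5811, 0.4056)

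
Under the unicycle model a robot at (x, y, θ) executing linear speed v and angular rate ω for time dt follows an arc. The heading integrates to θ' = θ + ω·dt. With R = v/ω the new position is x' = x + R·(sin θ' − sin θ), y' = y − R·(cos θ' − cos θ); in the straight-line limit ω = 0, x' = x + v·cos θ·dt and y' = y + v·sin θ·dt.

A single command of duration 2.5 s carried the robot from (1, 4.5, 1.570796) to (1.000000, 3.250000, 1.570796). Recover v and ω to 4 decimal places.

v = -0.5000, ω = 0.0000

Δθ = 1.570796 − 1.570796 = 0.000000
ω = Δθ/dt = 0.000000/2.5 = 0.0000
ω = 0 → v = (Δx·cos θ + Δy·sin θ)/dt = -0.5000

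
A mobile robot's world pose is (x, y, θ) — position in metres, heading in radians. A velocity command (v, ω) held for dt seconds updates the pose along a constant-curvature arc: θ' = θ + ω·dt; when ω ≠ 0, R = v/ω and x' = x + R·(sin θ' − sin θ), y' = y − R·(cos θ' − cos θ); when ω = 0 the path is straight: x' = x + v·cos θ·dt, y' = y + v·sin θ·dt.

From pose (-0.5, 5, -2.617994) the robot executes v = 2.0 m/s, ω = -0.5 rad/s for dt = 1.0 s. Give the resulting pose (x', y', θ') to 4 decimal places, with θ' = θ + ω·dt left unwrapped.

(-2.4056, 4.4652, -3.1180)

θ' = -2.6180 + -0.5·1.0 = -3.1180
R = v/ω = 2.0/-0.5 = -4.0000
x' = -0.5 + -4.0000·(sin -3.1180 − sin -2.6180) = -2.4056
y' = 5 − -4.0000·(cos -3.1180 − cos -2.6180) = 4.4652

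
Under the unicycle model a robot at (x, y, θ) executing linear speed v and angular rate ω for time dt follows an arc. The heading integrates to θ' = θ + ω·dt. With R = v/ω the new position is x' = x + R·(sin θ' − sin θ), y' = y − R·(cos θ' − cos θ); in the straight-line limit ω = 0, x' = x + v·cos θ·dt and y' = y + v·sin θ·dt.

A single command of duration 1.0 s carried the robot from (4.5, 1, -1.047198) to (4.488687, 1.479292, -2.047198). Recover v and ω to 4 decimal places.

v = -0.5000, ω = -1.0000

Δθ = -2.047198 − -1.047198 = -1.000000
ω = Δθ/dt = -1.000000/1.0 = -1.0000
R = −Δy/(cos θ' − cos θ) = 0.5000
v = R·ω = 0.5000·-1.0000 = -0.5000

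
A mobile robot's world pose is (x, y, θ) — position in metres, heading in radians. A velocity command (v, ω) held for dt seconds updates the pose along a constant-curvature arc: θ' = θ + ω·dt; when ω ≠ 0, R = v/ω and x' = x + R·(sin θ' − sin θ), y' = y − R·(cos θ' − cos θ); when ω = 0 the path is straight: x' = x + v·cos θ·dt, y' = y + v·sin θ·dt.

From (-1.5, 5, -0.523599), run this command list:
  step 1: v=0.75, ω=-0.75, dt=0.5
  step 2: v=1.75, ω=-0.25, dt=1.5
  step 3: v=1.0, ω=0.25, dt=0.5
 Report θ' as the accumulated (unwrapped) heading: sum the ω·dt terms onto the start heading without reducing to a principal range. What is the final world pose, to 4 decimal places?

step 1: θ'=-0.8986 (R=-1.0000) → pose (-1.2175, 4.7567, -0.8986)
step 2: θ'=-1.2736 (R=-7.0000) → pose (-0.0016, 2.4476, -1.2736)
step 3: θ'=-1.1486 (R=4.0000) → pose (0.1743, 1.9799, -1.1486)

(0.1743, 1.9799, -1.1486)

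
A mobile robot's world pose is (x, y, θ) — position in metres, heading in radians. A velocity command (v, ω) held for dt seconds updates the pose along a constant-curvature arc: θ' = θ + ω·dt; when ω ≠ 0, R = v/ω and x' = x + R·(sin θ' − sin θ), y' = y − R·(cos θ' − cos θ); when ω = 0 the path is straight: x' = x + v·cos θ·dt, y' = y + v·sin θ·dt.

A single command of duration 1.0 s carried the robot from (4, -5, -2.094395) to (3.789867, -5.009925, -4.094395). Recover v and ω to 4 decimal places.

Δθ = -4.094395 − -2.094395 = -2.000000
ω = Δθ/dt = -2.000000/1.0 = -2.0000
R = Δx/(sin θ' − sin θ) = -0.1250
v = R·ω = -0.1250·-2.0000 = 0.2500

v = 0.2500, ω = -2.0000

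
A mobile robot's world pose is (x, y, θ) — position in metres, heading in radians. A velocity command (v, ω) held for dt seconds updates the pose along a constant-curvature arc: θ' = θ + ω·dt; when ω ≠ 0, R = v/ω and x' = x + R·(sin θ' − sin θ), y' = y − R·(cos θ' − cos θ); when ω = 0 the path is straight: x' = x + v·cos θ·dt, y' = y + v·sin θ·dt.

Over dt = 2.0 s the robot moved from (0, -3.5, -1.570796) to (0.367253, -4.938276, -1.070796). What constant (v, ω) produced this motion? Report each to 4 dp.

Δθ = -1.070796 − -1.570796 = 0.500000
ω = Δθ/dt = 0.500000/2.0 = 0.2500
R = −Δy/(cos θ' − cos θ) = 3.0000
v = R·ω = 3.0000·0.2500 = 0.7500

v = 0.7500, ω = 0.2500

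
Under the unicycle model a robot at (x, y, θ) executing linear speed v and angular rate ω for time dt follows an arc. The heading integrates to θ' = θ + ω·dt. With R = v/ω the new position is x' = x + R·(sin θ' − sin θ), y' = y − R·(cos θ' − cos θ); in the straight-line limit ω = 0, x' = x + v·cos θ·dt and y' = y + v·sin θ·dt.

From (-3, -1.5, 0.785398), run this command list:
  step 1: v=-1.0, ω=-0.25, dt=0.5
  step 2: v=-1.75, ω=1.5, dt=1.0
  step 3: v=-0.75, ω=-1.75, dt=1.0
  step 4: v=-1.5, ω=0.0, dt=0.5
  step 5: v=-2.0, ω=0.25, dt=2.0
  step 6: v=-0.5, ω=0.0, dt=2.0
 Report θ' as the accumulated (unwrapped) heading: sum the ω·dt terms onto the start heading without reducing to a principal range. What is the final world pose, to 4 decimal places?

step 1: θ'=0.6604 (R=4.0000) → pose (-3.3747, -1.8306, 0.6604)
step 2: θ'=2.1604 (R=-1.1667) → pose (-3.6287, -3.4006, 2.1604)
step 3: θ'=0.4104 (R=0.4286) → pose (-3.8139, -4.0319, 0.4104)
step 4: θ'=0.4104 (straight) → pose (-4.5017, -4.3312, 0.4104)
step 5: θ'=0.9104 (R=-8.0000) → pose (-7.6279, -6.7594, 0.9104)
step 6: θ'=0.9104 (straight) → pose (-8.2413, -7.5491, 0.9104)

(-8.2413, -7.5491, 0.9104)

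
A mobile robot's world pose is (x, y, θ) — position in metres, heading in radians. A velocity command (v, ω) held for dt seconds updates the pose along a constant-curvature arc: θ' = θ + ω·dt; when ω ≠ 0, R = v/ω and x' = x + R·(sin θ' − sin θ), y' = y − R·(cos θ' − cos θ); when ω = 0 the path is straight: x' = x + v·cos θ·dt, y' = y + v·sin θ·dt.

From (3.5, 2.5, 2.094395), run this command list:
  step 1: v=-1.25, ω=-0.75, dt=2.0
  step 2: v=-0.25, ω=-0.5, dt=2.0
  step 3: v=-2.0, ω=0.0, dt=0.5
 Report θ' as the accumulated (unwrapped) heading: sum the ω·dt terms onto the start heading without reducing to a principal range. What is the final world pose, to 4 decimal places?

(1.5938, 0.6352, -0.4056)

step 1: θ'=0.5944 (R=1.6667) → pose (2.9900, 0.2859, 0.5944)
step 2: θ'=-0.4056 (R=0.5000) → pose (2.5127, 0.2407, -0.4056)
step 3: θ'=-0.4056 (straight) → pose (1.5938, 0.6352, -0.4056)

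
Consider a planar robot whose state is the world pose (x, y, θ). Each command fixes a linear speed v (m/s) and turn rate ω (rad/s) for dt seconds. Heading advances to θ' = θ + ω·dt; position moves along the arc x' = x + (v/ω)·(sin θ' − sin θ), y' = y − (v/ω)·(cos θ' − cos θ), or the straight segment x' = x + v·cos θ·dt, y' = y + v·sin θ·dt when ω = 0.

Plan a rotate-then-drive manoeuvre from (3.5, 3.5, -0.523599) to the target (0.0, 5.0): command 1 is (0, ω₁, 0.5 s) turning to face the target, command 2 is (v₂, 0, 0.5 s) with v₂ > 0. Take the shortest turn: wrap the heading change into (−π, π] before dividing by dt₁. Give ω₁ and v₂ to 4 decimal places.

ω₁ = -6.0458, v₂ = 7.6158

heading to target = atan2(5−3.5, 0−3.5) = 2.7367
Δθ = wrap(2.7367 − -0.5236) = -3.0229; ω₁ = Δθ/dt₁ = -6.0458
distance = √((0−3.5)² + (5−3.5)²) = 3.8079; v₂ = distance/dt₂ = 7.6158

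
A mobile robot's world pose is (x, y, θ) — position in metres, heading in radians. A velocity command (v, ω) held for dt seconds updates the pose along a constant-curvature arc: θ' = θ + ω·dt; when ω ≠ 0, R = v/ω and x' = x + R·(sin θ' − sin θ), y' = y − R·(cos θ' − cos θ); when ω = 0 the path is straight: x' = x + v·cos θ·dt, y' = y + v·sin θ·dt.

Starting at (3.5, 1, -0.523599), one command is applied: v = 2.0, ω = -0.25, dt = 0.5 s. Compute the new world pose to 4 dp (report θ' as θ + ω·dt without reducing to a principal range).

θ' = -0.5236 + -0.25·0.5 = -0.6486
R = v/ω = 2.0/-0.25 = -8.0000
x' = 3.5 + -8.0000·(sin -0.6486 − sin -0.5236) = 4.3326
y' = 1 − -8.0000·(cos -0.6486 − cos -0.5236) = 0.4472

(4.3326, 0.4472, -0.6486)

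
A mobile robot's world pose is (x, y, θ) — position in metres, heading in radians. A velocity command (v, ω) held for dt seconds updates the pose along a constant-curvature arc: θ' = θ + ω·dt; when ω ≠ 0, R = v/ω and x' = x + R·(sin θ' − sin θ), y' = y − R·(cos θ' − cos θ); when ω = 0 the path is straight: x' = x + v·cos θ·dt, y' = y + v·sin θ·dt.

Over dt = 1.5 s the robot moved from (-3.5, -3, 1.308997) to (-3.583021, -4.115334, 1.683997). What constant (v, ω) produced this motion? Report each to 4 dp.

Δθ = 1.683997 − 1.308997 = 0.375000
ω = Δθ/dt = 0.375000/1.5 = 0.2500
R = −Δy/(cos θ' − cos θ) = -3.0000
v = R·ω = -3.0000·0.2500 = -0.7500

v = -0.7500, ω = 0.2500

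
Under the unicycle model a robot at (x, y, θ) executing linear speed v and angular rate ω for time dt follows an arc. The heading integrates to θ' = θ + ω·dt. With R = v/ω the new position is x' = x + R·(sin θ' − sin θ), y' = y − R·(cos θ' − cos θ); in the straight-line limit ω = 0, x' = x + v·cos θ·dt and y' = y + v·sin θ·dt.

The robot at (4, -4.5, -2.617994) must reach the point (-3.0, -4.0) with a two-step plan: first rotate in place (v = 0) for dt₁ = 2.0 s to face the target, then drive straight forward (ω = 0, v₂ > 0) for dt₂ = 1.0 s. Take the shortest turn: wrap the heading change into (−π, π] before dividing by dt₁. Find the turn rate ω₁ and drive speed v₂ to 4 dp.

ω₁ = -0.2975, v₂ = 7.0178

heading to target = atan2(-4−-4.5, -3−4) = 3.0703
Δθ = wrap(3.0703 − -2.6180) = -0.5949; ω₁ = Δθ/dt₁ = -0.2975
distance = √((-3−4)² + (-4−-4.5)²) = 7.0178; v₂ = distance/dt₂ = 7.0178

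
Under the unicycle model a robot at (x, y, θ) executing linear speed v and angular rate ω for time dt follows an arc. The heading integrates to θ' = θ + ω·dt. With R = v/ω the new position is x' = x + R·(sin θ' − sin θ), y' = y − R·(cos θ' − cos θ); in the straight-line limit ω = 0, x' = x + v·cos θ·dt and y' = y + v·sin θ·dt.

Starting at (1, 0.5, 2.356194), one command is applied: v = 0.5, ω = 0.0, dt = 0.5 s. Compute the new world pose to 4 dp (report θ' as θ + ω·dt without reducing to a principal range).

(0.8232, 0.6768, 2.3562)

θ' = 2.3562 + 0.0·0.5 = 2.3562
ω = 0 → straight: x' = 1 + 0.5·cos(2.3562)·0.5 = 0.8232
y' = 0.5 + 0.5·sin(2.3562)·0.5 = 0.6768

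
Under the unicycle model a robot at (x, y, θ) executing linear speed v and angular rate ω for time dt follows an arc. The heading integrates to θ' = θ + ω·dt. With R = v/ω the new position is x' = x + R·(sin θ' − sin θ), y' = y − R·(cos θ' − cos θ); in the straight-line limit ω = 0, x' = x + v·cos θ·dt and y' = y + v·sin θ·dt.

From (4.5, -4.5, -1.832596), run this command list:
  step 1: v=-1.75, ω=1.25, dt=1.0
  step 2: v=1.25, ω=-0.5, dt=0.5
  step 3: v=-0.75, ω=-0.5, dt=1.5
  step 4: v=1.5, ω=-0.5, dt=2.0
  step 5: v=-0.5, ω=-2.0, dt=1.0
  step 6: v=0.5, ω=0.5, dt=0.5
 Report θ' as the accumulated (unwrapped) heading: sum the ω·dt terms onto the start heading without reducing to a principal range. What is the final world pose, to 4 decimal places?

step 1: θ'=-0.5826 (R=-1.4000) → pose (3.9180, -2.9686, -0.5826)
step 2: θ'=-0.8326 (R=-2.5000) → pose (4.3917, -3.3738, -0.8326)
step 3: θ'=-1.5826 (R=1.5000) → pose (4.0013, -2.3467, -1.5826)
step 4: θ'=-2.5826 (R=-3.0000) → pose (2.5925, -4.8546, -2.5826)
step 5: θ'=-4.5826 (R=0.2500) → pose (2.9730, -5.0342, -4.5826)
step 6: θ'=-4.3326 (R=1.0000) → pose (2.9102, -4.7929, -4.3326)

(2.9102, -4.7929, -4.3326)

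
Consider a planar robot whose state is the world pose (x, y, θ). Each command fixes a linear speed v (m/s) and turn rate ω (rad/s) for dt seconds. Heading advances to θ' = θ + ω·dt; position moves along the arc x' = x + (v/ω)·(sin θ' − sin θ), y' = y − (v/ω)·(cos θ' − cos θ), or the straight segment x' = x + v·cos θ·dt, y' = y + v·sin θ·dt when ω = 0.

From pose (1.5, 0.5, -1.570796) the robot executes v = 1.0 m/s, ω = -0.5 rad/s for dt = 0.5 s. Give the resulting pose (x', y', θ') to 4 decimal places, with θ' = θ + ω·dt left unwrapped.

θ' = -1.5708 + -0.5·0.5 = -1.8208
R = v/ω = 1.0/-0.5 = -2.0000
x' = 1.5 + -2.0000·(sin -1.8208 − sin -1.5708) = 1.4378
y' = 0.5 − -2.0000·(cos -1.8208 − cos -1.5708) = 0.0052

(1.4378, 0.0052, -1.8208)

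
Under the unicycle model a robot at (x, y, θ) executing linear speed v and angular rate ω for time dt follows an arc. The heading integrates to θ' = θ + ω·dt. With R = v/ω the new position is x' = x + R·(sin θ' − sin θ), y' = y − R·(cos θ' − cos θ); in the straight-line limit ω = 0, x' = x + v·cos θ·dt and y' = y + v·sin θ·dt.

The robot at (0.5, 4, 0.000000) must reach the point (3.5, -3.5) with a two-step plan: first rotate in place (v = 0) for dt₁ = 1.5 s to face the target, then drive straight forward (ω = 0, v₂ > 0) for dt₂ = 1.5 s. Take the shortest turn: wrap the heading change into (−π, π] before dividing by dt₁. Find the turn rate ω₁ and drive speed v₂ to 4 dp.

heading to target = atan2(-3.5−4, 3.5−0.5) = -1.1903
Δθ = wrap(-1.1903 − 0.0000) = -1.1903; ω₁ = Δθ/dt₁ = -0.7935
distance = √((3.5−0.5)² + (-3.5−4)²) = 8.0777; v₂ = distance/dt₂ = 5.3852

ω₁ = -0.7935, v₂ = 5.3852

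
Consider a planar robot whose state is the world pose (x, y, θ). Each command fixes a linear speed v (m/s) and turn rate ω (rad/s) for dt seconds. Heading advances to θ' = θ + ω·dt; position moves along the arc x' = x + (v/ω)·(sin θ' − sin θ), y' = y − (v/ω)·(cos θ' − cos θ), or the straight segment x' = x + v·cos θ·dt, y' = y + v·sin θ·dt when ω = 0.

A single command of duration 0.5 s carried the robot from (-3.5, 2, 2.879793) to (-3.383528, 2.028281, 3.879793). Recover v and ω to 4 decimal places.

v = -0.2500, ω = 2.0000

Δθ = 3.879793 − 2.879793 = 1.000000
ω = Δθ/dt = 1.000000/0.5 = 2.0000
R = Δx/(sin θ' − sin θ) = -0.1250
v = R·ω = -0.1250·2.0000 = -0.2500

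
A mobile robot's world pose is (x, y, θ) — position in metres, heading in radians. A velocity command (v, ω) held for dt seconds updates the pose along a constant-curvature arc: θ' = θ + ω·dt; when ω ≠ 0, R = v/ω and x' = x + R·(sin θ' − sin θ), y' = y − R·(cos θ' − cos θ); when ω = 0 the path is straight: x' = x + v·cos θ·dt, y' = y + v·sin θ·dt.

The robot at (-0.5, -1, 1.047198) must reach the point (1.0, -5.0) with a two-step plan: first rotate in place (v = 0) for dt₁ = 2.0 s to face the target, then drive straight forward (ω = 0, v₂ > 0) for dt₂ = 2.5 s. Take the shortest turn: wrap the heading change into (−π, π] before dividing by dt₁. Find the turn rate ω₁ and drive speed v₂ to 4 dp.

ω₁ = -1.1296, v₂ = 1.7088

heading to target = atan2(-5−-1, 1−-0.5) = -1.2120
Δθ = wrap(-1.2120 − 1.0472) = -2.2592; ω₁ = Δθ/dt₁ = -1.1296
distance = √((1−-0.5)² + (-5−-1)²) = 4.2720; v₂ = distance/dt₂ = 1.7088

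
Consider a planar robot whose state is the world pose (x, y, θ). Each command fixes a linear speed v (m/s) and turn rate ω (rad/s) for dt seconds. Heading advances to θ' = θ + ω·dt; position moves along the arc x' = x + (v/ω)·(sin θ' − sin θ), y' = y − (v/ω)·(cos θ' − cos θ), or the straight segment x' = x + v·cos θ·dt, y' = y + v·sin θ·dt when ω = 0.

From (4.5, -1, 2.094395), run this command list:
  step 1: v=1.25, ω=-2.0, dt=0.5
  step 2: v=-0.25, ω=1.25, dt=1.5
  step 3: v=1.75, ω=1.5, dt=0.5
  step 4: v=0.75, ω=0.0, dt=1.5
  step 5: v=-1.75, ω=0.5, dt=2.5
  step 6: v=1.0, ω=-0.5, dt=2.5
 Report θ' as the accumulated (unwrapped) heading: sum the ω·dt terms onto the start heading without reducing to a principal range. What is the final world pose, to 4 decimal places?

(3.4813, 0.1615, 3.7194)

step 1: θ'=1.0944 (R=-0.6250) → pose (4.4859, -0.4009, 1.0944)
step 2: θ'=2.9694 (R=-0.2000) → pose (4.6293, -0.6896, 2.9694)
step 3: θ'=3.7194 (R=1.1667) → pose (3.7922, -0.8618, 3.7194)
step 4: θ'=3.7194 (straight) → pose (2.8498, -1.4762, 3.7194)
step 5: θ'=4.9694 (R=-3.5000) → pose (4.3232, 2.3452, 4.9694)
step 6: θ'=3.7194 (R=-2.0000) → pose (3.4813, 0.1615, 3.7194)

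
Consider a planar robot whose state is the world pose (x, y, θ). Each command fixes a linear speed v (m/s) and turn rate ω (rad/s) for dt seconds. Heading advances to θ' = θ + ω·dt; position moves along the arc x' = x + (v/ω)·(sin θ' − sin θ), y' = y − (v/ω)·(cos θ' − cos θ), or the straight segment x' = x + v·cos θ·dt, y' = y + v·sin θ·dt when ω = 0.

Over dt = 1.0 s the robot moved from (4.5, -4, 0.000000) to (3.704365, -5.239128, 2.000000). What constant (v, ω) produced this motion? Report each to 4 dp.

Δθ = 2.000000 − 0.000000 = 2.000000
ω = Δθ/dt = 2.000000/1.0 = 2.0000
R = −Δy/(cos θ' − cos θ) = -0.8750
v = R·ω = -0.8750·2.0000 = -1.7500

v = -1.7500, ω = 2.0000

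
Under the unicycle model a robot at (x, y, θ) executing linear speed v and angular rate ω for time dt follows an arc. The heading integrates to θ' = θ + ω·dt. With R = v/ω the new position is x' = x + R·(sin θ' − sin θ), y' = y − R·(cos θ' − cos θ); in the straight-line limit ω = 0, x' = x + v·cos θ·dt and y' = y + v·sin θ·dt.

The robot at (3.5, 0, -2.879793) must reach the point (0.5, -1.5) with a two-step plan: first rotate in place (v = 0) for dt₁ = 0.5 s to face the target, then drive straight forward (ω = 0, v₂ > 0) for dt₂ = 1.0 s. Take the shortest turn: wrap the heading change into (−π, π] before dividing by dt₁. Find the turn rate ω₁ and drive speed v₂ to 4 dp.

heading to target = atan2(-1.5−0, 0.5−3.5) = -2.6779
Δθ = wrap(-2.6779 − -2.8798) = 0.2018; ω₁ = Δθ/dt₁ = 0.4037
distance = √((0.5−3.5)² + (-1.5−0)²) = 3.3541; v₂ = distance/dt₂ = 3.3541

ω₁ = 0.4037, v₂ = 3.3541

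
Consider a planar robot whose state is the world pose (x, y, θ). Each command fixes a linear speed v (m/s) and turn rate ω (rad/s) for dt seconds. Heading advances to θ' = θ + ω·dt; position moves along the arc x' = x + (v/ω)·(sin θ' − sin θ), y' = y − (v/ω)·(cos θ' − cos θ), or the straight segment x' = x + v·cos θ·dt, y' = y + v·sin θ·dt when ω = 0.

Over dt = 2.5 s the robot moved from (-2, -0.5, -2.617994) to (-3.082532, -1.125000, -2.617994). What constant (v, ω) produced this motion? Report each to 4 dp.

Δθ = -2.617994 − -2.617994 = 0.000000
ω = Δθ/dt = 0.000000/2.5 = 0.0000
ω = 0 → v = (Δx·cos θ + Δy·sin θ)/dt = 0.5000

v = 0.5000, ω = 0.0000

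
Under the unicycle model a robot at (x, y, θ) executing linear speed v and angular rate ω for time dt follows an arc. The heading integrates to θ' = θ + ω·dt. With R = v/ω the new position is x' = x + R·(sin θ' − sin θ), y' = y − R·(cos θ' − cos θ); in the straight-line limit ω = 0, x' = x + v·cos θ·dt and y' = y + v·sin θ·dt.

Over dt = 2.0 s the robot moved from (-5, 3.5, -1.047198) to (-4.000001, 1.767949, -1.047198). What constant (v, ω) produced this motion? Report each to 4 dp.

Δθ = -1.047198 − -1.047198 = 0.000000
ω = Δθ/dt = 0.000000/2.0 = 0.0000
ω = 0 → v = (Δx·cos θ + Δy·sin θ)/dt = 1.0000

v = 1.0000, ω = 0.0000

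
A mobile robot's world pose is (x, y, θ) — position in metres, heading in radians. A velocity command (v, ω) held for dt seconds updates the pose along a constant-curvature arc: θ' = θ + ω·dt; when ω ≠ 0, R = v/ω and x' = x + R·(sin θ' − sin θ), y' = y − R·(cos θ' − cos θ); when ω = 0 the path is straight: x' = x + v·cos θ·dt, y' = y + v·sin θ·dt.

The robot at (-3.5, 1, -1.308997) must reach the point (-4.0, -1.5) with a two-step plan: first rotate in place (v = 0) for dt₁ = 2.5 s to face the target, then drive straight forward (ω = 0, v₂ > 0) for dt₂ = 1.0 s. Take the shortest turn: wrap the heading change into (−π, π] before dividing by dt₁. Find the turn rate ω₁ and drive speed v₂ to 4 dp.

heading to target = atan2(-1.5−1, -4−-3.5) = -1.7682
Δθ = wrap(-1.7682 − -1.3090) = -0.4592; ω₁ = Δθ/dt₁ = -0.1837
distance = √((-4−-3.5)² + (-1.5−1)²) = 2.5495; v₂ = distance/dt₂ = 2.5495

ω₁ = -0.1837, v₂ = 2.5495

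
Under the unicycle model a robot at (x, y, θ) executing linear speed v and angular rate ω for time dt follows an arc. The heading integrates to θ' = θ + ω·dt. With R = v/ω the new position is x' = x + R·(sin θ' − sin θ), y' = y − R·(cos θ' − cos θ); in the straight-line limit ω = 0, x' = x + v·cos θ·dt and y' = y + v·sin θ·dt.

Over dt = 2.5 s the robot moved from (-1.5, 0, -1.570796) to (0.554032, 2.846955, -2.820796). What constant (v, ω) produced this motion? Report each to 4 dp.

v = -1.5000, ω = -0.5000

Δθ = -2.820796 − -1.570796 = -1.250000
ω = Δθ/dt = -1.250000/2.5 = -0.5000
R = −Δy/(cos θ' − cos θ) = 3.0000
v = R·ω = 3.0000·-0.5000 = -1.5000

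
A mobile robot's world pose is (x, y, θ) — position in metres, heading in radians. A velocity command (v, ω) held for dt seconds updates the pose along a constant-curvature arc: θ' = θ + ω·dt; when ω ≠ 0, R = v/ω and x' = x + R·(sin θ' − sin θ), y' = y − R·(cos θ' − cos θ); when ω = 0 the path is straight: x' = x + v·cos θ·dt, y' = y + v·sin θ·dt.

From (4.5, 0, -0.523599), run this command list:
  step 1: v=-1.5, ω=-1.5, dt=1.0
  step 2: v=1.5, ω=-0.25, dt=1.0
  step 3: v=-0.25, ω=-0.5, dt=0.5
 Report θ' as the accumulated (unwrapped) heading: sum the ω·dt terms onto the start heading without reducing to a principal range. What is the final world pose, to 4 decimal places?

step 1: θ'=-2.0236 (R=1.0000) → pose (4.1008, 1.3035, -2.0236)
step 2: θ'=-2.2736 (R=-6.0000) → pose (3.2836, 0.0503, -2.2736)
step 3: θ'=-2.5236 (R=0.5000) → pose (3.3754, 0.1346, -2.5236)

(3.3754, 0.1346, -2.5236)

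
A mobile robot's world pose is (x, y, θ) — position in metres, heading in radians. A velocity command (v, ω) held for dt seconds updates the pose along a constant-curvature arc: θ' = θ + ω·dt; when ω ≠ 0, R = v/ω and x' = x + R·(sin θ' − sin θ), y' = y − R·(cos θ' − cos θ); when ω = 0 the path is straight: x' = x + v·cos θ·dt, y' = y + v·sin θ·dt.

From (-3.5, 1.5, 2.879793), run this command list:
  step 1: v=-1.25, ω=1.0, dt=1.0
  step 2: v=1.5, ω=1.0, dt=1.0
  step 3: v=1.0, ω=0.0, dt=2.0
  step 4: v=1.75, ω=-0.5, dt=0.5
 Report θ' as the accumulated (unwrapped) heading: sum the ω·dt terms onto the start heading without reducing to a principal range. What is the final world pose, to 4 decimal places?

step 1: θ'=3.8798 (R=-1.2500) → pose (-2.3353, 1.7828, 3.8798)
step 2: θ'=4.8798 (R=1.5000) → pose (-2.8049, 0.4234, 4.8798)
step 3: θ'=4.8798 (straight) → pose (-2.4716, -1.5487, 4.8798)
step 4: θ'=4.6298 (R=-3.5000) → pose (-2.4346, -2.4206, 4.6298)

(-2.4346, -2.4206, 4.6298)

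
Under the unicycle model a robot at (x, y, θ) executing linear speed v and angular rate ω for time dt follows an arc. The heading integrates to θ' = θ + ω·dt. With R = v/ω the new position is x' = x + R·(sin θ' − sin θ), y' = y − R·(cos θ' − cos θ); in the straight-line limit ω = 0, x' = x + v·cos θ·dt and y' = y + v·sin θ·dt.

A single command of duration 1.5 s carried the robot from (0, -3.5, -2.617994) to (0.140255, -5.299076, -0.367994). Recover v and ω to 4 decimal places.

Δθ = -0.367994 − -2.617994 = 2.250000
ω = Δθ/dt = 2.250000/1.5 = 1.5000
R = −Δy/(cos θ' − cos θ) = 1.0000
v = R·ω = 1.0000·1.5000 = 1.5000

v = 1.5000, ω = 1.5000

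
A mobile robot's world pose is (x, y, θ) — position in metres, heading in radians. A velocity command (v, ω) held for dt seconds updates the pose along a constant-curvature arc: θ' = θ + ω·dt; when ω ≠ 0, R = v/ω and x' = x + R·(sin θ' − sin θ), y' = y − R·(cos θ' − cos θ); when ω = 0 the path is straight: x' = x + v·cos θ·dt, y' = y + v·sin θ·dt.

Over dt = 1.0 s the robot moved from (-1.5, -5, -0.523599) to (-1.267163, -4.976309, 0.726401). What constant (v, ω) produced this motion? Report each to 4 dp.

v = 0.2500, ω = 1.2500

Δθ = 0.726401 − -0.523599 = 1.250000
ω = Δθ/dt = 1.250000/1.0 = 1.2500
R = Δx/(sin θ' − sin θ) = 0.2000
v = R·ω = 0.2000·1.2500 = 0.2500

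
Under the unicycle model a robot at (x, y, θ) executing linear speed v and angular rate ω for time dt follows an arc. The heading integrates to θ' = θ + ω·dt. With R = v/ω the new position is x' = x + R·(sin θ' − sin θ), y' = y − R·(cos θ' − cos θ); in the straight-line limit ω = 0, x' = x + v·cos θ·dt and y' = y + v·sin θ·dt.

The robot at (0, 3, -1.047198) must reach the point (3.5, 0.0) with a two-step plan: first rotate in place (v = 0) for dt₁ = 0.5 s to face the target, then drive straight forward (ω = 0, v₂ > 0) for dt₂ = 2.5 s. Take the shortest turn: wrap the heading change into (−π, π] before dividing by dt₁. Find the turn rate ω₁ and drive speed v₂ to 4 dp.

heading to target = atan2(0−3, 3.5−0) = -0.7086
Δθ = wrap(-0.7086 − -1.0472) = 0.3386; ω₁ = Δθ/dt₁ = 0.6771
distance = √((3.5−0)² + (0−3)²) = 4.6098; v₂ = distance/dt₂ = 1.8439

ω₁ = 0.6771, v₂ = 1.8439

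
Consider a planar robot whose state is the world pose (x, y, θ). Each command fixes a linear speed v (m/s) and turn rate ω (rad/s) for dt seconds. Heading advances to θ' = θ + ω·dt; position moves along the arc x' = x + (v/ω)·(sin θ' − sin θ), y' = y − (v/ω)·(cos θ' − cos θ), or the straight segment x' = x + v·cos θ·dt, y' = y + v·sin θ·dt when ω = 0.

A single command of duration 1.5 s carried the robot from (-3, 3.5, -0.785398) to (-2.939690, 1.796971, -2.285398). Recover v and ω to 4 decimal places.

Δθ = -2.285398 − -0.785398 = -1.500000
ω = Δθ/dt = -1.500000/1.5 = -1.0000
R = −Δy/(cos θ' − cos θ) = -1.2500
v = R·ω = -1.2500·-1.0000 = 1.2500

v = 1.2500, ω = -1.0000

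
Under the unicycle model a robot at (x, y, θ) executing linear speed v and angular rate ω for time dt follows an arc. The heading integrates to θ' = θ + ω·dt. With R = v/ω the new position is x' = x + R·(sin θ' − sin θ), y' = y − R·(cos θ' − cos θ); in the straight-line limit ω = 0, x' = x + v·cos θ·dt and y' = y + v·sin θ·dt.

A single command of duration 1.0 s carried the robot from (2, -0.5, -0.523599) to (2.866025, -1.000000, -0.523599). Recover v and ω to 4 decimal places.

v = 1.0000, ω = 0.0000

Δθ = -0.523599 − -0.523599 = 0.000000
ω = Δθ/dt = 0.000000/1.0 = 0.0000
ω = 0 → v = (Δx·cos θ + Δy·sin θ)/dt = 1.0000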